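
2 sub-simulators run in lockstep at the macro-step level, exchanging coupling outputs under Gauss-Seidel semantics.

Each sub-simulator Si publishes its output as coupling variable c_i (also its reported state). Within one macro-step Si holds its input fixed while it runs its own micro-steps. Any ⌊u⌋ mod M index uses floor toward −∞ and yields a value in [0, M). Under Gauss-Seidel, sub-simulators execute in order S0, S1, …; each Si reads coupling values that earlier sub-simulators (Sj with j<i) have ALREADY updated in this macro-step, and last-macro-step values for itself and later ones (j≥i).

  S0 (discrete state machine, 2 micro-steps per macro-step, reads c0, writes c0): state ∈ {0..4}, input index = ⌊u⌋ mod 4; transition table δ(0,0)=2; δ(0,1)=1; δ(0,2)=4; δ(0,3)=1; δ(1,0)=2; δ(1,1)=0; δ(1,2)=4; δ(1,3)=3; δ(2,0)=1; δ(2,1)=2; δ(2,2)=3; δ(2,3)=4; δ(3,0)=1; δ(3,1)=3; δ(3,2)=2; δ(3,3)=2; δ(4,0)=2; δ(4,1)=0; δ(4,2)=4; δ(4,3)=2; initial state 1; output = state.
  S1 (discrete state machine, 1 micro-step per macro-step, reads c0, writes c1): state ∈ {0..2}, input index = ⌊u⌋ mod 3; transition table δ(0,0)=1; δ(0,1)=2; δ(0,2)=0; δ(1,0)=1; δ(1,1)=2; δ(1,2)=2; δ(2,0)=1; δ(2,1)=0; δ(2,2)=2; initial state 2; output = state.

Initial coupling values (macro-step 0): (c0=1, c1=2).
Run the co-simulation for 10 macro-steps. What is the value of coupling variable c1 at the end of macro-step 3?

macro 1: S0 reads c0=1 → after 2×micro: 1; S1 reads c0=1 → after 1×micro: 0 ⇒ (c0=1, c1=0)
macro 2: S0 reads c0=1 → after 2×micro: 1; S1 reads c0=1 → after 1×micro: 2 ⇒ (c0=1, c1=2)
macro 3: S0 reads c0=1 → after 2×micro: 1; S1 reads c0=1 → after 1×micro: 0 ⇒ (c0=1, c1=0)
macro 4: S0 reads c0=1 → after 2×micro: 1; S1 reads c0=1 → after 1×micro: 2 ⇒ (c0=1, c1=2)
macro 5: S0 reads c0=1 → after 2×micro: 1; S1 reads c0=1 → after 1×micro: 0 ⇒ (c0=1, c1=0)
macro 6: S0 reads c0=1 → after 2×micro: 1; S1 reads c0=1 → after 1×micro: 2 ⇒ (c0=1, c1=2)
macro 7: S0 reads c0=1 → after 2×micro: 1; S1 reads c0=1 → after 1×micro: 0 ⇒ (c0=1, c1=0)
macro 8: S0 reads c0=1 → after 2×micro: 1; S1 reads c0=1 → after 1×micro: 2 ⇒ (c0=1, c1=2)
macro 9: S0 reads c0=1 → after 2×micro: 1; S1 reads c0=1 → after 1×micro: 0 ⇒ (c0=1, c1=0)
macro 10: S0 reads c0=1 → after 2×micro: 1; S1 reads c0=1 → after 1×micro: 2 ⇒ (c0=1, c1=2)

c1 at macro-step 3 = 0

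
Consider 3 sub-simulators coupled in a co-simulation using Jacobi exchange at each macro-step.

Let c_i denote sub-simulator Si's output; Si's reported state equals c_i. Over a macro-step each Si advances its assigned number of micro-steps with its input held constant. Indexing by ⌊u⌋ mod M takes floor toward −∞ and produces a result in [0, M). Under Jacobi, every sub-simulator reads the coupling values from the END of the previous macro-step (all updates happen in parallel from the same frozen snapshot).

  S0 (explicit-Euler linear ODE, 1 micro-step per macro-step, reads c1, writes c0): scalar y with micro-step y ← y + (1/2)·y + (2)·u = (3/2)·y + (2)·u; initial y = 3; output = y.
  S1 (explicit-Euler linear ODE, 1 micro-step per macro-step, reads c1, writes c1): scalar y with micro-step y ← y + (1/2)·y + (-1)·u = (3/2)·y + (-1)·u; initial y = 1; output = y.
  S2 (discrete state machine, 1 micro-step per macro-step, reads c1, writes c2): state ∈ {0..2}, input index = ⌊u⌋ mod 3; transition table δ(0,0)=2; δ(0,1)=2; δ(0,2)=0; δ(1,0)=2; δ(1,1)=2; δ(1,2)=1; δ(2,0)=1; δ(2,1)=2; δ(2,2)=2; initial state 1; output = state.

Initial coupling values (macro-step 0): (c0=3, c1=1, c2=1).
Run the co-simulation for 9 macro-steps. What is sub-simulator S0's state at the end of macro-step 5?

S0 state at macro-step 5 = 1213/32

macro 1: S0 reads c1=1 → after 1×micro: 13/2; S1 reads c1=1 → after 1×micro: 1/2; S2 reads c1=1 → after 1×micro: 2 ⇒ (c0=13/2, c1=1/2, c2=2)
macro 2: S0 reads c1=1/2 → after 1×micro: 43/4; S1 reads c1=1/2 → after 1×micro: 1/4; S2 reads c1=1/2 → after 1×micro: 1 ⇒ (c0=43/4, c1=1/4, c2=1)
macro 3: S0 reads c1=1/4 → after 1×micro: 133/8; S1 reads c1=1/4 → after 1×micro: 1/8; S2 reads c1=1/4 → after 1×micro: 2 ⇒ (c0=133/8, c1=1/8, c2=2)
macro 4: S0 reads c1=1/8 → after 1×micro: 403/16; S1 reads c1=1/8 → after 1×micro: 1/16; S2 reads c1=1/8 → after 1×micro: 1 ⇒ (c0=403/16, c1=1/16, c2=1)
macro 5: S0 reads c1=1/16 → after 1×micro: 1213/32; S1 reads c1=1/16 → after 1×micro: 1/32; S2 reads c1=1/16 → after 1×micro: 2 ⇒ (c0=1213/32, c1=1/32, c2=2)
macro 6: S0 reads c1=1/32 → after 1×micro: 3643/64; S1 reads c1=1/32 → after 1×micro: 1/64; S2 reads c1=1/32 → after 1×micro: 1 ⇒ (c0=3643/64, c1=1/64, c2=1)
macro 7: S0 reads c1=1/64 → after 1×micro: 10933/128; S1 reads c1=1/64 → after 1×micro: 1/128; S2 reads c1=1/64 → after 1×micro: 2 ⇒ (c0=10933/128, c1=1/128, c2=2)
macro 8: S0 reads c1=1/128 → after 1×micro: 32803/256; S1 reads c1=1/128 → after 1×micro: 1/256; S2 reads c1=1/128 → after 1×micro: 1 ⇒ (c0=32803/256, c1=1/256, c2=1)
macro 9: S0 reads c1=1/256 → after 1×micro: 98413/512; S1 reads c1=1/256 → after 1×micro: 1/512; S2 reads c1=1/256 → after 1×micro: 2 ⇒ (c0=98413/512, c1=1/512, c2=2)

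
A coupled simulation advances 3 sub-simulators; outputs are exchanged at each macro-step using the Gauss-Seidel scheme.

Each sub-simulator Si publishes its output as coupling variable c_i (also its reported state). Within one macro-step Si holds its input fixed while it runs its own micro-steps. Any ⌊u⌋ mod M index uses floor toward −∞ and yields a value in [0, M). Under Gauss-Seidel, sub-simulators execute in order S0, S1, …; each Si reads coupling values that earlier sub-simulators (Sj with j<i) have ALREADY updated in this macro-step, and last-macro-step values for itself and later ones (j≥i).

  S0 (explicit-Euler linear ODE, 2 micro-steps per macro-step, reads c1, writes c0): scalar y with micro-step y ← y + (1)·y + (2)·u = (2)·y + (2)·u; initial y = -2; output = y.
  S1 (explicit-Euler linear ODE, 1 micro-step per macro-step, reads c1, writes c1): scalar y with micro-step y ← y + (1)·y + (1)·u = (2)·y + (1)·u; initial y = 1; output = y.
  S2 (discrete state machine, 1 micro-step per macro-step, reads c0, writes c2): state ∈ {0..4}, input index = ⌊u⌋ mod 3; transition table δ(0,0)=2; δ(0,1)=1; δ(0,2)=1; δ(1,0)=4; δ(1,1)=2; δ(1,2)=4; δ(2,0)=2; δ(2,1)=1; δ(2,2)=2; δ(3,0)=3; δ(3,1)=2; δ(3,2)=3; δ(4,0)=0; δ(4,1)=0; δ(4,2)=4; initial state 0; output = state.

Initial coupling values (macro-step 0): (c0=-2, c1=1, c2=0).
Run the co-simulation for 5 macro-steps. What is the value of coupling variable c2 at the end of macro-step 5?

macro 1: S0 reads c1=1 → after 2×micro: -2; S1 reads c1=1 → after 1×micro: 3; S2 reads c0=-2 → after 1×micro: 1 ⇒ (c0=-2, c1=3, c2=1)
macro 2: S0 reads c1=3 → after 2×micro: 10; S1 reads c1=3 → after 1×micro: 9; S2 reads c0=10 → after 1×micro: 2 ⇒ (c0=10, c1=9, c2=2)
macro 3: S0 reads c1=9 → after 2×micro: 94; S1 reads c1=9 → after 1×micro: 27; S2 reads c0=94 → after 1×micro: 1 ⇒ (c0=94, c1=27, c2=1)
macro 4: S0 reads c1=27 → after 2×micro: 538; S1 reads c1=27 → after 1×micro: 81; S2 reads c0=538 → after 1×micro: 2 ⇒ (c0=538, c1=81, c2=2)
macro 5: S0 reads c1=81 → after 2×micro: 2638; S1 reads c1=81 → after 1×micro: 243; S2 reads c0=2638 → after 1×micro: 1 ⇒ (c0=2638, c1=243, c2=1)

c2 at macro-step 5 = 1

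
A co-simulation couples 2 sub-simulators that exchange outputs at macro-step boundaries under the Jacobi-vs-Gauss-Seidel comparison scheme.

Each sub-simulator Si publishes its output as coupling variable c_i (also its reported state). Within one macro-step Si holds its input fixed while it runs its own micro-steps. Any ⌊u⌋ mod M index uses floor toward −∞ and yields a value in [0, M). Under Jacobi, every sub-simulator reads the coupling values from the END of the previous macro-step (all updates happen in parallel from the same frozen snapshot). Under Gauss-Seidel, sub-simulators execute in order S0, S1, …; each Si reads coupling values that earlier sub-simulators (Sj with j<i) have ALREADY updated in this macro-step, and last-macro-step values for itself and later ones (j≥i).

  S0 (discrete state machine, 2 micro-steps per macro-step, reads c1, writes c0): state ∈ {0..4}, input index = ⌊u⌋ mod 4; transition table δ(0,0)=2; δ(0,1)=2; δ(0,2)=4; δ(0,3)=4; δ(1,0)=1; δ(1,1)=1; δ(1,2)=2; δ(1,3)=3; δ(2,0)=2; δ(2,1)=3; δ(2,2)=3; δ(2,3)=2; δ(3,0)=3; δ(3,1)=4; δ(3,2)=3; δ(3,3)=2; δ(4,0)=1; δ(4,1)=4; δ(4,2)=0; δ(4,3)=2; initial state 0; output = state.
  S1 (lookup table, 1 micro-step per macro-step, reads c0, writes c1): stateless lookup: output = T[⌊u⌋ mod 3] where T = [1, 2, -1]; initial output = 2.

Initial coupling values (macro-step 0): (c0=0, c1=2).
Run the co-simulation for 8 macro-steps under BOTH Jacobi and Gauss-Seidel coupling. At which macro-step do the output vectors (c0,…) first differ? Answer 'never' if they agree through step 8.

first divergence at macro-step: 3

[Jacobi] macro 1: S0 reads c1=2 → after 2×micro: 0; S1 reads c0=0 → after 1×micro: 1 ⇒ (c0=0, c1=1)
[Jacobi] macro 2: S0 reads c1=1 → after 2×micro: 3; S1 reads c0=0 → after 1×micro: 1 ⇒ (c0=3, c1=1)
[Jacobi] macro 3: S0 reads c1=1 → after 2×micro: 4; S1 reads c0=3 → after 1×micro: 1 ⇒ (c0=4, c1=1)
[Jacobi] macro 4: S0 reads c1=1 → after 2×micro: 4; S1 reads c0=4 → after 1×micro: 2 ⇒ (c0=4, c1=2)
[Jacobi] macro 5: S0 reads c1=2 → after 2×micro: 4; S1 reads c0=4 → after 1×micro: 2 ⇒ (c0=4, c1=2)
[Jacobi] macro 6: S0 reads c1=2 → after 2×micro: 4; S1 reads c0=4 → after 1×micro: 2 ⇒ (c0=4, c1=2)
[Jacobi] macro 7: S0 reads c1=2 → after 2×micro: 4; S1 reads c0=4 → after 1×micro: 2 ⇒ (c0=4, c1=2)
[Jacobi] macro 8: S0 reads c1=2 → after 2×micro: 4; S1 reads c0=4 → after 1×micro: 2 ⇒ (c0=4, c1=2)
[Gauss-Seidel] macro 1: S0 reads c1=2 → after 2×micro: 0; S1 reads c0=0 → after 1×micro: 1 ⇒ (c0=0, c1=1)
[Gauss-Seidel] macro 2: S0 reads c1=1 → after 2×micro: 3; S1 reads c0=3 → after 1×micro: 1 ⇒ (c0=3, c1=1)
[Gauss-Seidel] macro 3: S0 reads c1=1 → after 2×micro: 4; S1 reads c0=4 → after 1×micro: 2 ⇒ (c0=4, c1=2)
[Gauss-Seidel] macro 4: S0 reads c1=2 → after 2×micro: 4; S1 reads c0=4 → after 1×micro: 2 ⇒ (c0=4, c1=2)
[Gauss-Seidel] macro 5: S0 reads c1=2 → after 2×micro: 4; S1 reads c0=4 → after 1×micro: 2 ⇒ (c0=4, c1=2)
[Gauss-Seidel] macro 6: S0 reads c1=2 → after 2×micro: 4; S1 reads c0=4 → after 1×micro: 2 ⇒ (c0=4, c1=2)
[Gauss-Seidel] macro 7: S0 reads c1=2 → after 2×micro: 4; S1 reads c0=4 → after 1×micro: 2 ⇒ (c0=4, c1=2)
[Gauss-Seidel] macro 8: S0 reads c1=2 → after 2×micro: 4; S1 reads c0=4 → after 1×micro: 2 ⇒ (c0=4, c1=2)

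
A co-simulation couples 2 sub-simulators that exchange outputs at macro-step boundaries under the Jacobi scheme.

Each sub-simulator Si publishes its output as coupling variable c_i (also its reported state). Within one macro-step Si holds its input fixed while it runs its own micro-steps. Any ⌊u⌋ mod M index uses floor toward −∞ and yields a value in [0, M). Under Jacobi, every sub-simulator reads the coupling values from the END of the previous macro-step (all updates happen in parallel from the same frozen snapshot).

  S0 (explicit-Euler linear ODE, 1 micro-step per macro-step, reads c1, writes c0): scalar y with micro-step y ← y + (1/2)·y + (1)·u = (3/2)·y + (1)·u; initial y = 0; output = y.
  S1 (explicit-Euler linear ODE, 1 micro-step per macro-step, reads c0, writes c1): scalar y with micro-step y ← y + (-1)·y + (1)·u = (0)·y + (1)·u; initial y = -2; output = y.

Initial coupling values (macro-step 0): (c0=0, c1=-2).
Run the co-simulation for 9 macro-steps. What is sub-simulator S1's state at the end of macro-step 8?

S1 state at macro-step 8 = -3277/32

macro 1: S0 reads c1=-2 → after 1×micro: -2; S1 reads c0=0 → after 1×micro: 0 ⇒ (c0=-2, c1=0)
macro 2: S0 reads c1=0 → after 1×micro: -3; S1 reads c0=-2 → after 1×micro: -2 ⇒ (c0=-3, c1=-2)
macro 3: S0 reads c1=-2 → after 1×micro: -13/2; S1 reads c0=-3 → after 1×micro: -3 ⇒ (c0=-13/2, c1=-3)
macro 4: S0 reads c1=-3 → after 1×micro: -51/4; S1 reads c0=-13/2 → after 1×micro: -13/2 ⇒ (c0=-51/4, c1=-13/2)
macro 5: S0 reads c1=-13/2 → after 1×micro: -205/8; S1 reads c0=-51/4 → after 1×micro: -51/4 ⇒ (c0=-205/8, c1=-51/4)
macro 6: S0 reads c1=-51/4 → after 1×micro: -819/16; S1 reads c0=-205/8 → after 1×micro: -205/8 ⇒ (c0=-819/16, c1=-205/8)
macro 7: S0 reads c1=-205/8 → after 1×micro: -3277/32; S1 reads c0=-819/16 → after 1×micro: -819/16 ⇒ (c0=-3277/32, c1=-819/16)
macro 8: S0 reads c1=-819/16 → after 1×micro: -13107/64; S1 reads c0=-3277/32 → after 1×micro: -3277/32 ⇒ (c0=-13107/64, c1=-3277/32)
macro 9: S0 reads c1=-3277/32 → after 1×micro: -52429/128; S1 reads c0=-13107/64 → after 1×micro: -13107/64 ⇒ (c0=-52429/128, c1=-13107/64)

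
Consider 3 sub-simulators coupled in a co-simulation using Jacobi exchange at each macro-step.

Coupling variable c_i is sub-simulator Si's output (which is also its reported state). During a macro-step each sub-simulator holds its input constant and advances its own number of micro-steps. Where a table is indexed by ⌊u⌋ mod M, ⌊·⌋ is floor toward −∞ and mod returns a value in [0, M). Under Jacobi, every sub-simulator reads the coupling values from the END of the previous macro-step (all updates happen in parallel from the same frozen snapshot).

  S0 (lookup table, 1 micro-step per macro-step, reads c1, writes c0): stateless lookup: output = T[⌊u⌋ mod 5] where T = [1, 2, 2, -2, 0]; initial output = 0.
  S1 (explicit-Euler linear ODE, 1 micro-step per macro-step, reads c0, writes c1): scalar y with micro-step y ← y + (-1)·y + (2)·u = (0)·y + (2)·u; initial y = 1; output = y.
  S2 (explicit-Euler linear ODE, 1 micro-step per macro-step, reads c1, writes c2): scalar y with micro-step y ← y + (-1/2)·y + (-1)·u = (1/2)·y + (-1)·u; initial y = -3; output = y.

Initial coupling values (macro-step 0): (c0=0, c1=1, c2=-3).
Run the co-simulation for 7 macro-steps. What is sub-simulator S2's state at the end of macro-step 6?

macro 1: S0 reads c1=1 → after 1×micro: 2; S1 reads c0=0 → after 1×micro: 0; S2 reads c1=1 → after 1×micro: -5/2 ⇒ (c0=2, c1=0, c2=-5/2)
macro 2: S0 reads c1=0 → after 1×micro: 1; S1 reads c0=2 → after 1×micro: 4; S2 reads c1=0 → after 1×micro: -5/4 ⇒ (c0=1, c1=4, c2=-5/4)
macro 3: S0 reads c1=4 → after 1×micro: 0; S1 reads c0=1 → after 1×micro: 2; S2 reads c1=4 → after 1×micro: -37/8 ⇒ (c0=0, c1=2, c2=-37/8)
macro 4: S0 reads c1=2 → after 1×micro: 2; S1 reads c0=0 → after 1×micro: 0; S2 reads c1=2 → after 1×micro: -69/16 ⇒ (c0=2, c1=0, c2=-69/16)
macro 5: S0 reads c1=0 → after 1×micro: 1; S1 reads c0=2 → after 1×micro: 4; S2 reads c1=0 → after 1×micro: -69/32 ⇒ (c0=1, c1=4, c2=-69/32)
macro 6: S0 reads c1=4 → after 1×micro: 0; S1 reads c0=1 → after 1×micro: 2; S2 reads c1=4 → after 1×micro: -325/64 ⇒ (c0=0, c1=2, c2=-325/64)
macro 7: S0 reads c1=2 → after 1×micro: 2; S1 reads c0=0 → after 1×micro: 0; S2 reads c1=2 → after 1×micro: -581/128 ⇒ (c0=2, c1=0, c2=-581/128)

S2 state at macro-step 6 = -325/64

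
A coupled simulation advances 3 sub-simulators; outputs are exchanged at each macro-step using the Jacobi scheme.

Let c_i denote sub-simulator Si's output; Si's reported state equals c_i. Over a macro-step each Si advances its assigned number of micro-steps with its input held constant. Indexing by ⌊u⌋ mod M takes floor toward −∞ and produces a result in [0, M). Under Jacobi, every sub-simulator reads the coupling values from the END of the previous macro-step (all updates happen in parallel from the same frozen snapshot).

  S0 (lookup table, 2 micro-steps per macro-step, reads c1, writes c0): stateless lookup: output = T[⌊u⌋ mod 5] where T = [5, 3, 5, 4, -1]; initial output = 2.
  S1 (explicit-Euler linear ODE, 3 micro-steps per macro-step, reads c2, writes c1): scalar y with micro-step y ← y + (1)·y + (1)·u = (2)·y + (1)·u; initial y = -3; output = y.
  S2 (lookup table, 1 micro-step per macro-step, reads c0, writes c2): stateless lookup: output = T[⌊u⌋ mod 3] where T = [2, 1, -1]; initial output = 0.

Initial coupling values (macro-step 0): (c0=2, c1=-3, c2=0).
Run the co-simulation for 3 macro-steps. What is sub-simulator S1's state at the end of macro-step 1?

S1 state at macro-step 1 = -24

macro 1: S0 reads c1=-3 → after 2×micro: 5; S1 reads c2=0 → after 3×micro: -24; S2 reads c0=2 → after 1×micro: -1 ⇒ (c0=5, c1=-24, c2=-1)
macro 2: S0 reads c1=-24 → after 2×micro: 3; S1 reads c2=-1 → after 3×micro: -199; S2 reads c0=5 → after 1×micro: -1 ⇒ (c0=3, c1=-199, c2=-1)
macro 3: S0 reads c1=-199 → after 2×micro: 3; S1 reads c2=-1 → after 3×micro: -1599; S2 reads c0=3 → after 1×micro: 2 ⇒ (c0=3, c1=-1599, c2=2)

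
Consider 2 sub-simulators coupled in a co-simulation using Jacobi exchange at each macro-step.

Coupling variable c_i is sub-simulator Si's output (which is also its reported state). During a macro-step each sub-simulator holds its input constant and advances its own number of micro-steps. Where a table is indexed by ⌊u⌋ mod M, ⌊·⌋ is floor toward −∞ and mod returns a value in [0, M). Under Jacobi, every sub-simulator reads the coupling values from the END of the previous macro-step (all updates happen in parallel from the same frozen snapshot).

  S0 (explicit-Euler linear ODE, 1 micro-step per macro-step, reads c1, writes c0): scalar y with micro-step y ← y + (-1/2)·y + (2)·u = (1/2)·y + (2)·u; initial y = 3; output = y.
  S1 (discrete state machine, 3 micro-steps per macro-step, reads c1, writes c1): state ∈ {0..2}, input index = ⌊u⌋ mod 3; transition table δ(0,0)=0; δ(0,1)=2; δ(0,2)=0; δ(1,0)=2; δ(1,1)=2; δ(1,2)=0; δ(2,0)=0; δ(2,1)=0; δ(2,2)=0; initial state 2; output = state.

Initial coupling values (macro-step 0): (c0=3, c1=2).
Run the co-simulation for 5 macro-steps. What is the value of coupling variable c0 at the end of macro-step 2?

macro 1: S0 reads c1=2 → after 1×micro: 11/2; S1 reads c1=2 → after 3×micro: 0 ⇒ (c0=11/2, c1=0)
macro 2: S0 reads c1=0 → after 1×micro: 11/4; S1 reads c1=0 → after 3×micro: 0 ⇒ (c0=11/4, c1=0)
macro 3: S0 reads c1=0 → after 1×micro: 11/8; S1 reads c1=0 → after 3×micro: 0 ⇒ (c0=11/8, c1=0)
macro 4: S0 reads c1=0 → after 1×micro: 11/16; S1 reads c1=0 → after 3×micro: 0 ⇒ (c0=11/16, c1=0)
macro 5: S0 reads c1=0 → after 1×micro: 11/32; S1 reads c1=0 → after 3×micro: 0 ⇒ (c0=11/32, c1=0)

c0 at macro-step 2 = 11/4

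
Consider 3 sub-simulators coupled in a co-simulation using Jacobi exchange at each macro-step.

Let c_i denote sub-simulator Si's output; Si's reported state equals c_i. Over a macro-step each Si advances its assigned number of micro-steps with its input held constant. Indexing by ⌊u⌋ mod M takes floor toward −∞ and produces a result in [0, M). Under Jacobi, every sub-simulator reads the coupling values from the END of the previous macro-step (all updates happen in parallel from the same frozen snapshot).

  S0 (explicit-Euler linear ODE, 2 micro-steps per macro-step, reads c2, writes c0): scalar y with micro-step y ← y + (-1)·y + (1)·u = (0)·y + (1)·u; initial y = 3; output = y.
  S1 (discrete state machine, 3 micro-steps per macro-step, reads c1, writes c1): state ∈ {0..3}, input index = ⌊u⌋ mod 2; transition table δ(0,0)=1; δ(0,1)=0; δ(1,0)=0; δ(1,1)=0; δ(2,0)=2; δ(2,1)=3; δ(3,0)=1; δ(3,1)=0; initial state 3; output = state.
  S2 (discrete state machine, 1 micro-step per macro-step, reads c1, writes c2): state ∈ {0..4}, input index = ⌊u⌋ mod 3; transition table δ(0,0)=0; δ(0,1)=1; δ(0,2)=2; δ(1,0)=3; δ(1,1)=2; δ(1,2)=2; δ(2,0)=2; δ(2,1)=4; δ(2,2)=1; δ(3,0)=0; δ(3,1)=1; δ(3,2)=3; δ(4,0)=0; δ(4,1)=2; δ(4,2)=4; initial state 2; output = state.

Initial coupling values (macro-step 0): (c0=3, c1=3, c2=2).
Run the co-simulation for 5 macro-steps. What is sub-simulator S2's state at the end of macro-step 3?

S2 state at macro-step 3 = 4

macro 1: S0 reads c2=2 → after 2×micro: 2; S1 reads c1=3 → after 3×micro: 0; S2 reads c1=3 → after 1×micro: 2 ⇒ (c0=2, c1=0, c2=2)
macro 2: S0 reads c2=2 → after 2×micro: 2; S1 reads c1=0 → after 3×micro: 1; S2 reads c1=0 → after 1×micro: 2 ⇒ (c0=2, c1=1, c2=2)
macro 3: S0 reads c2=2 → after 2×micro: 2; S1 reads c1=1 → after 3×micro: 0; S2 reads c1=1 → after 1×micro: 4 ⇒ (c0=2, c1=0, c2=4)
macro 4: S0 reads c2=4 → after 2×micro: 4; S1 reads c1=0 → after 3×micro: 1; S2 reads c1=0 → after 1×micro: 0 ⇒ (c0=4, c1=1, c2=0)
macro 5: S0 reads c2=0 → after 2×micro: 0; S1 reads c1=1 → after 3×micro: 0; S2 reads c1=1 → after 1×micro: 1 ⇒ (c0=0, c1=0, c2=1)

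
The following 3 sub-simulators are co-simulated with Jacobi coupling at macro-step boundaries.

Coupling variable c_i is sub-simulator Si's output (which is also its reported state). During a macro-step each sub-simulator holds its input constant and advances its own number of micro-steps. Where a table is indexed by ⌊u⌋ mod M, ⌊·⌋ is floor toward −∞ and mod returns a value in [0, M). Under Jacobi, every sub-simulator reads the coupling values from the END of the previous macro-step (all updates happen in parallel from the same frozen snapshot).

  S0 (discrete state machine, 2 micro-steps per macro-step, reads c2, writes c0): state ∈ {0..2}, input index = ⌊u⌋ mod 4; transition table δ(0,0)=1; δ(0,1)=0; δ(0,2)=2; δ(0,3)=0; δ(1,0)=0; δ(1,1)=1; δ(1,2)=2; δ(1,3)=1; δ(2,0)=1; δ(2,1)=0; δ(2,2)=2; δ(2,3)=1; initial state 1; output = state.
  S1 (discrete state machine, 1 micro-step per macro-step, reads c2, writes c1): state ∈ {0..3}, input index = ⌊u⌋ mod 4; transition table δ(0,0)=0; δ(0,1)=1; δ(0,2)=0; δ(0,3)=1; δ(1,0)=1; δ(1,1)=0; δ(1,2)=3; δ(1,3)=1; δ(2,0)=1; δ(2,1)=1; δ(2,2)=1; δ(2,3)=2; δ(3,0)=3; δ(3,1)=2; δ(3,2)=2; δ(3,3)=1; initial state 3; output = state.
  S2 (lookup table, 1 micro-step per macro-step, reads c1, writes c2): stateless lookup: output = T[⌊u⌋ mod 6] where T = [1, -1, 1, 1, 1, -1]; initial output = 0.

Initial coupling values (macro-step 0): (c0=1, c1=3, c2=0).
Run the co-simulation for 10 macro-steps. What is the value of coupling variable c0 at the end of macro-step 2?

c0 at macro-step 2 = 1

macro 1: S0 reads c2=0 → after 2×micro: 1; S1 reads c2=0 → after 1×micro: 3; S2 reads c1=3 → after 1×micro: 1 ⇒ (c0=1, c1=3, c2=1)
macro 2: S0 reads c2=1 → after 2×micro: 1; S1 reads c2=1 → after 1×micro: 2; S2 reads c1=3 → after 1×micro: 1 ⇒ (c0=1, c1=2, c2=1)
macro 3: S0 reads c2=1 → after 2×micro: 1; S1 reads c2=1 → after 1×micro: 1; S2 reads c1=2 → after 1×micro: 1 ⇒ (c0=1, c1=1, c2=1)
macro 4: S0 reads c2=1 → after 2×micro: 1; S1 reads c2=1 → after 1×micro: 0; S2 reads c1=1 → after 1×micro: -1 ⇒ (c0=1, c1=0, c2=-1)
macro 5: S0 reads c2=-1 → after 2×micro: 1; S1 reads c2=-1 → after 1×micro: 1; S2 reads c1=0 → after 1×micro: 1 ⇒ (c0=1, c1=1, c2=1)
macro 6: S0 reads c2=1 → after 2×micro: 1; S1 reads c2=1 → after 1×micro: 0; S2 reads c1=1 → after 1×micro: -1 ⇒ (c0=1, c1=0, c2=-1)
macro 7: S0 reads c2=-1 → after 2×micro: 1; S1 reads c2=-1 → after 1×micro: 1; S2 reads c1=0 → after 1×micro: 1 ⇒ (c0=1, c1=1, c2=1)
macro 8: S0 reads c2=1 → after 2×micro: 1; S1 reads c2=1 → after 1×micro: 0; S2 reads c1=1 → after 1×micro: -1 ⇒ (c0=1, c1=0, c2=-1)
macro 9: S0 reads c2=-1 → after 2×micro: 1; S1 reads c2=-1 → after 1×micro: 1; S2 reads c1=0 → after 1×micro: 1 ⇒ (c0=1, c1=1, c2=1)
macro 10: S0 reads c2=1 → after 2×micro: 1; S1 reads c2=1 → after 1×micro: 0; S2 reads c1=1 → after 1×micro: -1 ⇒ (c0=1, c1=0, c2=-1)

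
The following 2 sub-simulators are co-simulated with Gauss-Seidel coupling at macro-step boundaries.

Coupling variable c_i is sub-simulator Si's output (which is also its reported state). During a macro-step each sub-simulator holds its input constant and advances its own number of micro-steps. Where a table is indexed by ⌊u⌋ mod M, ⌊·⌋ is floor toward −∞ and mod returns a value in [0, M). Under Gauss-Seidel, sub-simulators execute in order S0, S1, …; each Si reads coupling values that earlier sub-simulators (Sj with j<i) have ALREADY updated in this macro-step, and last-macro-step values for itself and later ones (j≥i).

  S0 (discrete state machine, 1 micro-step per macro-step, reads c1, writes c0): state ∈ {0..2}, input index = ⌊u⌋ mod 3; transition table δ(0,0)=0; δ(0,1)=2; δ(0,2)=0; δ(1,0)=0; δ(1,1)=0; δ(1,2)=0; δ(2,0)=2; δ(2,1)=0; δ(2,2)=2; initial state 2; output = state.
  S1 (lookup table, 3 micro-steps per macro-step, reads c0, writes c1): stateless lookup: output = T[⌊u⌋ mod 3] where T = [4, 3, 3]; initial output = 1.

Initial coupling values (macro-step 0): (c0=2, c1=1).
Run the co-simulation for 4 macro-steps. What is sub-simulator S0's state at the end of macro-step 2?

macro 1: S0 reads c1=1 → after 1×micro: 0; S1 reads c0=0 → after 3×micro: 4 ⇒ (c0=0, c1=4)
macro 2: S0 reads c1=4 → after 1×micro: 2; S1 reads c0=2 → after 3×micro: 3 ⇒ (c0=2, c1=3)
macro 3: S0 reads c1=3 → after 1×micro: 2; S1 reads c0=2 → after 3×micro: 3 ⇒ (c0=2, c1=3)
macro 4: S0 reads c1=3 → after 1×micro: 2; S1 reads c0=2 → after 3×micro: 3 ⇒ (c0=2, c1=3)

S0 state at macro-step 2 = 2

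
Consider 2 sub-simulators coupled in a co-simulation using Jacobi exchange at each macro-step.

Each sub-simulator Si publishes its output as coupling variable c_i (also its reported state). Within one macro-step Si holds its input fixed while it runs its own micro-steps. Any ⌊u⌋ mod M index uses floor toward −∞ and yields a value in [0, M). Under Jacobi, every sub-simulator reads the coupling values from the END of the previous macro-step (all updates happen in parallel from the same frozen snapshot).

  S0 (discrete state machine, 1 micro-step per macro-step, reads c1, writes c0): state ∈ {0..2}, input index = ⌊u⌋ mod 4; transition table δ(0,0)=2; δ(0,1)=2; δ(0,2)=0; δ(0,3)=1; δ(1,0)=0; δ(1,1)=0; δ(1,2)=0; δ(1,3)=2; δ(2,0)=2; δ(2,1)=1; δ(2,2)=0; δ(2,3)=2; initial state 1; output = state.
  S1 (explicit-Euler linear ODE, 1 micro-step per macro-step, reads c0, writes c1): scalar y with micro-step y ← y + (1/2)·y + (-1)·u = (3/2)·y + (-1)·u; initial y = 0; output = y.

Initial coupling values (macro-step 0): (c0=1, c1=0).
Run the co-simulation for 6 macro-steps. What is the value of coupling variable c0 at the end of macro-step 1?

macro 1: S0 reads c1=0 → after 1×micro: 0; S1 reads c0=1 → after 1×micro: -1 ⇒ (c0=0, c1=-1)
macro 2: S0 reads c1=-1 → after 1×micro: 1; S1 reads c0=0 → after 1×micro: -3/2 ⇒ (c0=1, c1=-3/2)
macro 3: S0 reads c1=-3/2 → after 1×micro: 0; S1 reads c0=1 → after 1×micro: -13/4 ⇒ (c0=0, c1=-13/4)
macro 4: S0 reads c1=-13/4 → after 1×micro: 2; S1 reads c0=0 → after 1×micro: -39/8 ⇒ (c0=2, c1=-39/8)
macro 5: S0 reads c1=-39/8 → after 1×micro: 2; S1 reads c0=2 → after 1×micro: -149/16 ⇒ (c0=2, c1=-149/16)
macro 6: S0 reads c1=-149/16 → after 1×micro: 0; S1 reads c0=2 → after 1×micro: -511/32 ⇒ (c0=0, c1=-511/32)

c0 at macro-step 1 = 0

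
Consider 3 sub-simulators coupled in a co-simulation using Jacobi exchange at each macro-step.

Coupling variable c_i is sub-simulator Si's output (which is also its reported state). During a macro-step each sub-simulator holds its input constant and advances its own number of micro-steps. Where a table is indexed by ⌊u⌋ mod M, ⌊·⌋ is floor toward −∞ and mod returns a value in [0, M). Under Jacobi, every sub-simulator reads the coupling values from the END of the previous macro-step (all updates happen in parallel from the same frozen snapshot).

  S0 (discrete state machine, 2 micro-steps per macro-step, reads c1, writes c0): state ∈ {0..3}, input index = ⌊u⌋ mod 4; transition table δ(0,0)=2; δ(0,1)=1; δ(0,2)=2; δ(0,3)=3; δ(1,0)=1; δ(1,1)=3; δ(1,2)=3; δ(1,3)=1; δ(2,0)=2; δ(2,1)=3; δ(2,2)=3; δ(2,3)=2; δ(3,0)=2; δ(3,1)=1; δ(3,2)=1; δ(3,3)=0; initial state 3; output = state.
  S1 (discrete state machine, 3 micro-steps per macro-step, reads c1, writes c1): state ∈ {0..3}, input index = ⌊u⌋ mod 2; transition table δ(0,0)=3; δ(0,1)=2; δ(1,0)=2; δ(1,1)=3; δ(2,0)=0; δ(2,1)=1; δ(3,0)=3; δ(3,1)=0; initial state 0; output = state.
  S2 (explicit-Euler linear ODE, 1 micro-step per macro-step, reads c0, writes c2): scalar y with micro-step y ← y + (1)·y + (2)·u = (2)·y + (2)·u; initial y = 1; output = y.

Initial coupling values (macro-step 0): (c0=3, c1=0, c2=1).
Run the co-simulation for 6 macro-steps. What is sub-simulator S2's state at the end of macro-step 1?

S2 state at macro-step 1 = 8

macro 1: S0 reads c1=0 → after 2×micro: 2; S1 reads c1=0 → after 3×micro: 3; S2 reads c0=3 → after 1×micro: 8 ⇒ (c0=2, c1=3, c2=8)
macro 2: S0 reads c1=3 → after 2×micro: 2; S1 reads c1=3 → after 3×micro: 1; S2 reads c0=2 → after 1×micro: 20 ⇒ (c0=2, c1=1, c2=20)
macro 3: S0 reads c1=1 → after 2×micro: 1; S1 reads c1=1 → after 3×micro: 2; S2 reads c0=2 → after 1×micro: 44 ⇒ (c0=1, c1=2, c2=44)
macro 4: S0 reads c1=2 → after 2×micro: 1; S1 reads c1=2 → after 3×micro: 3; S2 reads c0=1 → after 1×micro: 90 ⇒ (c0=1, c1=3, c2=90)
macro 5: S0 reads c1=3 → after 2×micro: 1; S1 reads c1=3 → after 3×micro: 1; S2 reads c0=1 → after 1×micro: 182 ⇒ (c0=1, c1=1, c2=182)
macro 6: S0 reads c1=1 → after 2×micro: 1; S1 reads c1=1 → after 3×micro: 2; S2 reads c0=1 → after 1×micro: 366 ⇒ (c0=1, c1=2, c2=366)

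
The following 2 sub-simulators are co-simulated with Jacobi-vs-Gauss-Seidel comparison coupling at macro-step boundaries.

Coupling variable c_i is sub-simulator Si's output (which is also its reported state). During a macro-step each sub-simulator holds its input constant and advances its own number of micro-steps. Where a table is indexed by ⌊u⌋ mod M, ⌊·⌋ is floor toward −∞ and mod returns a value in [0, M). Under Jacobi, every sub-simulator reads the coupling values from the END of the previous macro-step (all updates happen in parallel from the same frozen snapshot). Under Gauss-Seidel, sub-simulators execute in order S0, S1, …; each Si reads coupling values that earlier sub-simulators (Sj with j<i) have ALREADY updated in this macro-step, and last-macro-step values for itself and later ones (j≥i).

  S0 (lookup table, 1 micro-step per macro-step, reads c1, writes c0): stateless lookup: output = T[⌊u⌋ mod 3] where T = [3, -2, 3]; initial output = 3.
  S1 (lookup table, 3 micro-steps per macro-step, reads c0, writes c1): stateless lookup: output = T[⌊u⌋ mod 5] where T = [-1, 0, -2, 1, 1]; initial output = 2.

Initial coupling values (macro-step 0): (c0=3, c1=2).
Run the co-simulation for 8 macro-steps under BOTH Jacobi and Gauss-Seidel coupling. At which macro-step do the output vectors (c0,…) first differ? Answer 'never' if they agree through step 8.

first divergence at macro-step: never

[Jacobi] macro 1: S0 reads c1=2 → after 1×micro: 3; S1 reads c0=3 → after 3×micro: 1 ⇒ (c0=3, c1=1)
[Jacobi] macro 2: S0 reads c1=1 → after 1×micro: -2; S1 reads c0=3 → after 3×micro: 1 ⇒ (c0=-2, c1=1)
[Jacobi] macro 3: S0 reads c1=1 → after 1×micro: -2; S1 reads c0=-2 → after 3×micro: 1 ⇒ (c0=-2, c1=1)
[Jacobi] macro 4: S0 reads c1=1 → after 1×micro: -2; S1 reads c0=-2 → after 3×micro: 1 ⇒ (c0=-2, c1=1)
[Jacobi] macro 5: S0 reads c1=1 → after 1×micro: -2; S1 reads c0=-2 → after 3×micro: 1 ⇒ (c0=-2, c1=1)
[Jacobi] macro 6: S0 reads c1=1 → after 1×micro: -2; S1 reads c0=-2 → after 3×micro: 1 ⇒ (c0=-2, c1=1)
[Jacobi] macro 7: S0 reads c1=1 → after 1×micro: -2; S1 reads c0=-2 → after 3×micro: 1 ⇒ (c0=-2, c1=1)
[Jacobi] macro 8: S0 reads c1=1 → after 1×micro: -2; S1 reads c0=-2 → after 3×micro: 1 ⇒ (c0=-2, c1=1)
[Gauss-Seidel] macro 1: S0 reads c1=2 → after 1×micro: 3; S1 reads c0=3 → after 3×micro: 1 ⇒ (c0=3, c1=1)
[Gauss-Seidel] macro 2: S0 reads c1=1 → after 1×micro: -2; S1 reads c0=-2 → after 3×micro: 1 ⇒ (c0=-2, c1=1)
[Gauss-Seidel] macro 3: S0 reads c1=1 → after 1×micro: -2; S1 reads c0=-2 → after 3×micro: 1 ⇒ (c0=-2, c1=1)
[Gauss-Seidel] macro 4: S0 reads c1=1 → after 1×micro: -2; S1 reads c0=-2 → after 3×micro: 1 ⇒ (c0=-2, c1=1)
[Gauss-Seidel] macro 5: S0 reads c1=1 → after 1×micro: -2; S1 reads c0=-2 → after 3×micro: 1 ⇒ (c0=-2, c1=1)
[Gauss-Seidel] macro 6: S0 reads c1=1 → after 1×micro: -2; S1 reads c0=-2 → after 3×micro: 1 ⇒ (c0=-2, c1=1)
[Gauss-Seidel] macro 7: S0 reads c1=1 → after 1×micro: -2; S1 reads c0=-2 → after 3×micro: 1 ⇒ (c0=-2, c1=1)
[Gauss-Seidel] macro 8: S0 reads c1=1 → after 1×micro: -2; S1 reads c0=-2 → after 3×micro: 1 ⇒ (c0=-2, c1=1)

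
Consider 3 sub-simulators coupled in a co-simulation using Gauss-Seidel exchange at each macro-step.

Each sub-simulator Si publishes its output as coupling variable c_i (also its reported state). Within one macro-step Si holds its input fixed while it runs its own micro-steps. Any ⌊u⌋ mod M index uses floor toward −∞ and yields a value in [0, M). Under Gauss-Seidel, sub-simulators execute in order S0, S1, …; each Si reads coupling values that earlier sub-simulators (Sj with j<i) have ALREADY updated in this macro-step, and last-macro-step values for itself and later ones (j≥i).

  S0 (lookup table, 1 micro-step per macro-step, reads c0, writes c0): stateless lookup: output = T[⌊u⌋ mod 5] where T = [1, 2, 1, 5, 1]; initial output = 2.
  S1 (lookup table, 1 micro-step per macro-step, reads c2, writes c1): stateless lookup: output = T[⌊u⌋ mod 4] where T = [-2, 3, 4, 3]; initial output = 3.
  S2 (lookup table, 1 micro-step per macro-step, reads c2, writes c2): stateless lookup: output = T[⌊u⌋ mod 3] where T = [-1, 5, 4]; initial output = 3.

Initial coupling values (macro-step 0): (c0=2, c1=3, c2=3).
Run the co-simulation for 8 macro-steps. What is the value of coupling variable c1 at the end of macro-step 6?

c1 at macro-step 6 = 3

macro 1: S0 reads c0=2 → after 1×micro: 1; S1 reads c2=3 → after 1×micro: 3; S2 reads c2=3 → after 1×micro: -1 ⇒ (c0=1, c1=3, c2=-1)
macro 2: S0 reads c0=1 → after 1×micro: 2; S1 reads c2=-1 → after 1×micro: 3; S2 reads c2=-1 → after 1×micro: 4 ⇒ (c0=2, c1=3, c2=4)
macro 3: S0 reads c0=2 → after 1×micro: 1; S1 reads c2=4 → after 1×micro: -2; S2 reads c2=4 → after 1×micro: 5 ⇒ (c0=1, c1=-2, c2=5)
macro 4: S0 reads c0=1 → after 1×micro: 2; S1 reads c2=5 → after 1×micro: 3; S2 reads c2=5 → after 1×micro: 4 ⇒ (c0=2, c1=3, c2=4)
macro 5: S0 reads c0=2 → after 1×micro: 1; S1 reads c2=4 → after 1×micro: -2; S2 reads c2=4 → after 1×micro: 5 ⇒ (c0=1, c1=-2, c2=5)
macro 6: S0 reads c0=1 → after 1×micro: 2; S1 reads c2=5 → after 1×micro: 3; S2 reads c2=5 → after 1×micro: 4 ⇒ (c0=2, c1=3, c2=4)
macro 7: S0 reads c0=2 → after 1×micro: 1; S1 reads c2=4 → after 1×micro: -2; S2 reads c2=4 → after 1×micro: 5 ⇒ (c0=1, c1=-2, c2=5)
macro 8: S0 reads c0=1 → after 1×micro: 2; S1 reads c2=5 → after 1×micro: 3; S2 reads c2=5 → after 1×micro: 4 ⇒ (c0=2, c1=3, c2=4)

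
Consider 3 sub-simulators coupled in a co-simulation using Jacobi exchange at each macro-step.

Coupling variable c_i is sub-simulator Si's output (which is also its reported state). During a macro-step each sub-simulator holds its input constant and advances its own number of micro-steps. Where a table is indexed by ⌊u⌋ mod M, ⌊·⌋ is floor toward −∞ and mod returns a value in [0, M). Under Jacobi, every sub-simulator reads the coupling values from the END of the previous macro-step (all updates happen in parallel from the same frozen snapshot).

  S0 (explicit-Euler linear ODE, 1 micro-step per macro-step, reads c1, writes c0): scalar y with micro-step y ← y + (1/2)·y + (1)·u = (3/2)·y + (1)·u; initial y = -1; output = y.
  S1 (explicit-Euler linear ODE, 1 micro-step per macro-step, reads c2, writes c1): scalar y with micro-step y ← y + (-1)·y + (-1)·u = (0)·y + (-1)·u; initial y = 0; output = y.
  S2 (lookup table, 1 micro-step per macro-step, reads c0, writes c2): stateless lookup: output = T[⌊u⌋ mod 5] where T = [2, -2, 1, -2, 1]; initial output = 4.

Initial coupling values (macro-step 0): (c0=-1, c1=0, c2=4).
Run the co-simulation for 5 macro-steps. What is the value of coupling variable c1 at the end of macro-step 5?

c1 at macro-step 5 = -1

macro 1: S0 reads c1=0 → after 1×micro: -3/2; S1 reads c2=4 → after 1×micro: -4; S2 reads c0=-1 → after 1×micro: 1 ⇒ (c0=-3/2, c1=-4, c2=1)
macro 2: S0 reads c1=-4 → after 1×micro: -25/4; S1 reads c2=1 → after 1×micro: -1; S2 reads c0=-3/2 → after 1×micro: -2 ⇒ (c0=-25/4, c1=-1, c2=-2)
macro 3: S0 reads c1=-1 → after 1×micro: -83/8; S1 reads c2=-2 → after 1×micro: 2; S2 reads c0=-25/4 → after 1×micro: -2 ⇒ (c0=-83/8, c1=2, c2=-2)
macro 4: S0 reads c1=2 → after 1×micro: -217/16; S1 reads c2=-2 → after 1×micro: 2; S2 reads c0=-83/8 → after 1×micro: 1 ⇒ (c0=-217/16, c1=2, c2=1)
macro 5: S0 reads c1=2 → after 1×micro: -587/32; S1 reads c2=1 → after 1×micro: -1; S2 reads c0=-217/16 → after 1×micro: -2 ⇒ (c0=-587/32, c1=-1, c2=-2)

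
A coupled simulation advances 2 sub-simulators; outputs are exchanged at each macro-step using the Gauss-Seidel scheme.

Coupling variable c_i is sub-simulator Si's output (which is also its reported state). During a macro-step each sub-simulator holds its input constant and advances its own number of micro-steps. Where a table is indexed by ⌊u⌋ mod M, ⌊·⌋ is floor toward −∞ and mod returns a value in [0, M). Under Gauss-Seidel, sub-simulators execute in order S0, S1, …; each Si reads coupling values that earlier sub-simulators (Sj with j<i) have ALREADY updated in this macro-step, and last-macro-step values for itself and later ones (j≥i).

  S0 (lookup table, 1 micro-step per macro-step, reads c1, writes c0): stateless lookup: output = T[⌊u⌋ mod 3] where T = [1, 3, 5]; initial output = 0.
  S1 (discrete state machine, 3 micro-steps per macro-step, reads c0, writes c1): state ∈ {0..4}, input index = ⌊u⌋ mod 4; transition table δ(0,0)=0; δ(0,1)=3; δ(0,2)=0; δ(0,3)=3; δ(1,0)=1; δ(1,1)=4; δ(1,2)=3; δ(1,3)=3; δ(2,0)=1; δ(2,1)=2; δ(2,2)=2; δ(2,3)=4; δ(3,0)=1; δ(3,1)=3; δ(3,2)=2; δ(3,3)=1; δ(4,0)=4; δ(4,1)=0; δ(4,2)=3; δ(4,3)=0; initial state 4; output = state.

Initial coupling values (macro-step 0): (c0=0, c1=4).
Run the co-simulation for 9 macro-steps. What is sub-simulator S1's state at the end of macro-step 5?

macro 1: S0 reads c1=4 → after 1×micro: 3; S1 reads c0=3 → after 3×micro: 1 ⇒ (c0=3, c1=1)
macro 2: S0 reads c1=1 → after 1×micro: 3; S1 reads c0=3 → after 3×micro: 3 ⇒ (c0=3, c1=3)
macro 3: S0 reads c1=3 → after 1×micro: 1; S1 reads c0=1 → after 3×micro: 3 ⇒ (c0=1, c1=3)
macro 4: S0 reads c1=3 → after 1×micro: 1; S1 reads c0=1 → after 3×micro: 3 ⇒ (c0=1, c1=3)
macro 5: S0 reads c1=3 → after 1×micro: 1; S1 reads c0=1 → after 3×micro: 3 ⇒ (c0=1, c1=3)
macro 6: S0 reads c1=3 → after 1×micro: 1; S1 reads c0=1 → after 3×micro: 3 ⇒ (c0=1, c1=3)
macro 7: S0 reads c1=3 → after 1×micro: 1; S1 reads c0=1 → after 3×micro: 3 ⇒ (c0=1, c1=3)
macro 8: S0 reads c1=3 → after 1×micro: 1; S1 reads c0=1 → after 3×micro: 3 ⇒ (c0=1, c1=3)
macro 9: S0 reads c1=3 → after 1×micro: 1; S1 reads c0=1 → after 3×micro: 3 ⇒ (c0=1, c1=3)

S1 state at macro-step 5 = 3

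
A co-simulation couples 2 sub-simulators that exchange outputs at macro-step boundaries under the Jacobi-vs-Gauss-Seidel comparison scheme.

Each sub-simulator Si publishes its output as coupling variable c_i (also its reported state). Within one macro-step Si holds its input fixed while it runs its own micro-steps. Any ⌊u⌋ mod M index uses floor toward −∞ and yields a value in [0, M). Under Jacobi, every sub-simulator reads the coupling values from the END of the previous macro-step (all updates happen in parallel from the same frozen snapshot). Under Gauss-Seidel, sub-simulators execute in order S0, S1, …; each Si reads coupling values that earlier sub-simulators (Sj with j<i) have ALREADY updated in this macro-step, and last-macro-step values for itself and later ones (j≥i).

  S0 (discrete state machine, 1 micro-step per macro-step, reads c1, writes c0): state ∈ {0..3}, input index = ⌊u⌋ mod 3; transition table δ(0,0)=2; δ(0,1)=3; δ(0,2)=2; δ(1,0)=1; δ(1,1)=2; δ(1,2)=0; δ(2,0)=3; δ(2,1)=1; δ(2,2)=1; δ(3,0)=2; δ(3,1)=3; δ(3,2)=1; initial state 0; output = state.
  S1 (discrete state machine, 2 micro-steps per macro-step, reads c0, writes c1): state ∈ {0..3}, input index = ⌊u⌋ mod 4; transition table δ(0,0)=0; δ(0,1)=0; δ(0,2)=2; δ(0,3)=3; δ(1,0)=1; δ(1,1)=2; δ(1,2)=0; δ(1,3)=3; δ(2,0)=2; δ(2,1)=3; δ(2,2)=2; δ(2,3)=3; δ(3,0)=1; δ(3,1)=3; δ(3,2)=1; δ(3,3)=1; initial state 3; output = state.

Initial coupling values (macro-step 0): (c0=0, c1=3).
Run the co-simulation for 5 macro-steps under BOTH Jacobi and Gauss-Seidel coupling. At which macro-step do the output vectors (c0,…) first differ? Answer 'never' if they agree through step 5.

[Jacobi] macro 1: S0 reads c1=3 → after 1×micro: 2; S1 reads c0=0 → after 2×micro: 1 ⇒ (c0=2, c1=1)
[Jacobi] macro 2: S0 reads c1=1 → after 1×micro: 1; S1 reads c0=2 → after 2×micro: 2 ⇒ (c0=1, c1=2)
[Jacobi] macro 3: S0 reads c1=2 → after 1×micro: 0; S1 reads c0=1 → after 2×micro: 3 ⇒ (c0=0, c1=3)
[Jacobi] macro 4: S0 reads c1=3 → after 1×micro: 2; S1 reads c0=0 → after 2×micro: 1 ⇒ (c0=2, c1=1)
[Jacobi] macro 5: S0 reads c1=1 → after 1×micro: 1; S1 reads c0=2 → after 2×micro: 2 ⇒ (c0=1, c1=2)
[Gauss-Seidel] macro 1: S0 reads c1=3 → after 1×micro: 2; S1 reads c0=2 → after 2×micro: 0 ⇒ (c0=2, c1=0)
[Gauss-Seidel] macro 2: S0 reads c1=0 → after 1×micro: 3; S1 reads c0=3 → after 2×micro: 1 ⇒ (c0=3, c1=1)
[Gauss-Seidel] macro 3: S0 reads c1=1 → after 1×micro: 3; S1 reads c0=3 → after 2×micro: 1 ⇒ (c0=3, c1=1)
[Gauss-Seidel] macro 4: S0 reads c1=1 → after 1×micro: 3; S1 reads c0=3 → after 2×micro: 1 ⇒ (c0=3, c1=1)
[Gauss-Seidel] macro 5: S0 reads c1=1 → after 1×micro: 3; S1 reads c0=3 → after 2×micro: 1 ⇒ (c0=3, c1=1)

first divergence at macro-step: 1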